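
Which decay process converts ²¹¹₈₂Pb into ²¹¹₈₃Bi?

ΔA = 211 − 211 = 0; ΔZ = 83 − 82 = +1.
A is unchanged and Z rises by 1 — a neutron has become a proton (β⁻ decay).

beta-minus decay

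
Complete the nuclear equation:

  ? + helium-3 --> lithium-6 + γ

triton

Conserve mass number: A + 3 = 6 + 0, so A = 3.
Conserve atomic number: Z + 2 = 3 + 0, so Z = 1.
A = 3 and Z = 1 is hydrogen-3 — a triton.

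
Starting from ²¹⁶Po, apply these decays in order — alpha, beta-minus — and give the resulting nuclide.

Bi-212

Start: (A, Z) = (216, 84).
After α: (212, 82).
After β⁻: (212, 83).
Z = 83 is bismuth.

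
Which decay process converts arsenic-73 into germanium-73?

beta-plus decay or electron capture

ΔA = 73 − 73 = 0; ΔZ = 32 − 33 = -1.
A is unchanged and Z drops by 1 — a proton has become a neutron (β⁺ emission or electron capture).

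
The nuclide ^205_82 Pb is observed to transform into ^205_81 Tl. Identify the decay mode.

ΔA = 205 − 205 = 0; ΔZ = 81 − 82 = -1.
A is unchanged and Z drops by 1 — a proton has become a neutron (β⁺ emission or electron capture).

beta-plus decay or electron capture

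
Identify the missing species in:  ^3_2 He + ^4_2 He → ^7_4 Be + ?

Conserve mass number: 3 + 4 = 7 + A, so A = 0.
Conserve atomic number: 2 + 2 = 4 + Z, so Z = 0.
A = 0 and Z = 0 is ^0_0 γ — a gamma ray.

gamma ray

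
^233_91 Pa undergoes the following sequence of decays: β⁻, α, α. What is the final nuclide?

Start: (A, Z) = (233, 91).
After β⁻: (233, 92).
After α: (229, 90).
After α: (225, 88).
Z = 88 is radium.

Ra-225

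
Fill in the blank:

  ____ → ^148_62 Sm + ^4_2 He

Conserve mass number: A = 148 + 4, so A = 152.
Conserve atomic number: Z = 62 + 2, so Z = 64.
Z = 64 is gadolinium, so the species is ^152_64 Gd.

Gd-152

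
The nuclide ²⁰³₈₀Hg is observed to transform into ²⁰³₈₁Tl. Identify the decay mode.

ΔA = 203 − 203 = 0; ΔZ = 81 − 80 = +1.
A is unchanged and Z rises by 1 — a neutron has become a proton (β⁻ decay).

beta-minus decay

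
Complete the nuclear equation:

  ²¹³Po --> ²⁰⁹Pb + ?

alpha particle

Conserve mass number: 213 = 209 + A, so A = 4.
Conserve atomic number: 84 = 82 + Z, so Z = 2.
A = 4 and Z = 2 is ⁴He — an alpha particle.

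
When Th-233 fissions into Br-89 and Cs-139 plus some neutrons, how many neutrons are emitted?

5

Conserve mass number: 233 = 89 + 139 + k, so k = 233 − 228 = 5.
Check atomic number: 90 = 35 + 55 + 0 = 90. ✓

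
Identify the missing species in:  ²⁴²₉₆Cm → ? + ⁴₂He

Conserve mass number: 242 = A + 4, so A = 238.
Conserve atomic number: 96 = Z + 2, so Z = 94.
Z = 94 is plutonium, so the species is ²³⁸₉₄Pu.

Pu-238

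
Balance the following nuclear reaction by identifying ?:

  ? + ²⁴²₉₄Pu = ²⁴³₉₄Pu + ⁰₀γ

Conserve mass number: A + 242 = 243 + 0, so A = 1.
Conserve atomic number: Z + 94 = 94 + 0, so Z = 0.
A = 1 and Z = 0 is ¹₀n — a neutron.

neutron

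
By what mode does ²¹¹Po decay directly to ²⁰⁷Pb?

ΔA = 207 − 211 = -4; ΔZ = 82 − 84 = -2.
A drops by 4 and Z drops by 2 — the signature of alpha emission.

alpha decay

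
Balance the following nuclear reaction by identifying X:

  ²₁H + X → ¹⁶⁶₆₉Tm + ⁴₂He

Yb-168

Conserve mass number: 2 + A = 166 + 4, so A = 168.
Conserve atomic number: 1 + Z = 69 + 2, so Z = 70.
Z = 70 is ytterbium, so the species is ¹⁶⁸₇₀Yb.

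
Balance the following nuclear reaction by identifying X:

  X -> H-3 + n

H-4

Conserve mass number: A = 3 + 1, so A = 4.
Conserve atomic number: Z = 1 + 0, so Z = 1.
Z = 1 is hydrogen, so the species is H-4.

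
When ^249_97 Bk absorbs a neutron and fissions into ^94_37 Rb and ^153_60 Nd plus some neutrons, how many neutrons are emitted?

Conserve mass number: 250 = 94 + 153 + k, so k = 250 − 247 = 3.
Check atomic number: 97 = 37 + 60 + 0 = 97. ✓

3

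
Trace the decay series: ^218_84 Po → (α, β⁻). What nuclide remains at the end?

Bi-214

Start: (A, Z) = (218, 84).
After α: (214, 82).
After β⁻: (214, 83).
Z = 83 is bismuth.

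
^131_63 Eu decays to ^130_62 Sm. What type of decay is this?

ΔA = 130 − 131 = -1; ΔZ = 62 − 63 = -1.
A drops by 1 and Z drops by 1 — a proton was emitted.

proton emission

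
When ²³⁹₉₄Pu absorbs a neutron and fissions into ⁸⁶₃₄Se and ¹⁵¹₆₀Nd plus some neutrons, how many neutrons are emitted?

Conserve mass number: 240 = 86 + 151 + k, so k = 240 − 237 = 3.
Check atomic number: 94 = 34 + 60 + 0 = 94. ✓

3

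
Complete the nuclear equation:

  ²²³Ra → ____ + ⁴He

Conserve mass number: 223 = A + 4, so A = 219.
Conserve atomic number: 88 = Z + 2, so Z = 86.
Z = 86 is radon, so the species is ²¹⁹Rn.

Rn-219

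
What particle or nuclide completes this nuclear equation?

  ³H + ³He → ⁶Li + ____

gamma ray

Conserve mass number: 3 + 3 = 6 + A, so A = 0.
Conserve atomic number: 1 + 2 = 3 + Z, so Z = 0.
A = 0 and Z = 0 is γ — a gamma ray.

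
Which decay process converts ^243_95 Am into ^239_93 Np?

ΔA = 239 − 243 = -4; ΔZ = 93 − 95 = -2.
A drops by 4 and Z drops by 2 — the signature of alpha emission.

alpha decay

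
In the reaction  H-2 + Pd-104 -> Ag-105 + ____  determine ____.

Conserve mass number: 2 + 104 = 105 + A, so A = 1.
Conserve atomic number: 1 + 46 = 47 + Z, so Z = 0.
A = 1 and Z = 0 is n — a neutron.

neutron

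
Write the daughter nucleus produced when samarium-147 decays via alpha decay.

Alpha decay: mass number changes by -4, atomic number by -2.
A: 147 − 4 = 143; Z: 62 − 2 = 60.
Z = 60 is neodymium, so the daughter is neodymium-143.

Nd-143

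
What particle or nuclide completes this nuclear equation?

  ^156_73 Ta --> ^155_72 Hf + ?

proton

Conserve mass number: 156 = 155 + A, so A = 1.
Conserve atomic number: 73 = 72 + Z, so Z = 1.
A = 1 and Z = 1 is ^1_1 H — a proton.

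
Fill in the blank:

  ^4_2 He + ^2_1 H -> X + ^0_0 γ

Conserve mass number: 4 + 2 = A + 0, so A = 6.
Conserve atomic number: 2 + 1 = Z + 0, so Z = 3.
Z = 3 is lithium, so the species is ^6_3 Li.

Li-6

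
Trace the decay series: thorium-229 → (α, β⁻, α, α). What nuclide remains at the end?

Start: (A, Z) = (229, 90).
After α: (225, 88).
After β⁻: (225, 89).
After α: (221, 87).
After α: (217, 85).
Z = 85 is astatine.

At-217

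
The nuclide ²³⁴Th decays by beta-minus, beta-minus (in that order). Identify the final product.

Start: (A, Z) = (234, 90).
After β⁻: (234, 91).
After β⁻: (234, 92).
Z = 92 is uranium.

U-234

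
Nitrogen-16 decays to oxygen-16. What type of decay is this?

beta-minus decay

ΔA = 16 − 16 = 0; ΔZ = 8 − 7 = +1.
A is unchanged and Z rises by 1 — a neutron has become a proton (β⁻ decay).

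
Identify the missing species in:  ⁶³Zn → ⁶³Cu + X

positron

Conserve mass number: 63 = 63 + A, so A = 0.
Conserve atomic number: 30 = 29 + Z, so Z = 1.
A = 0 and Z = 1 is e⁺ — a positron.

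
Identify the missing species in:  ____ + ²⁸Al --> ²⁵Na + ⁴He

Conserve mass number: A + 28 = 25 + 4, so A = 1.
Conserve atomic number: Z + 13 = 11 + 2, so Z = 0.
A = 1 and Z = 0 is ¹n — a neutron.

neutron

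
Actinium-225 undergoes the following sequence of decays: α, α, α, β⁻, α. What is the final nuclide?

Pb-209

Start: (A, Z) = (225, 89).
After α: (221, 87).
After α: (217, 85).
After α: (213, 83).
After β⁻: (213, 84).
After α: (209, 82).
Z = 82 is lead.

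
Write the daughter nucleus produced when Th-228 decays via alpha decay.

Ra-224

Alpha decay: mass number changes by -4, atomic number by -2.
A: 228 − 4 = 224; Z: 90 − 2 = 88.
Z = 88 is radium, so the daughter is Ra-224.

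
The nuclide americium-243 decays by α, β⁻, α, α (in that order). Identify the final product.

Start: (A, Z) = (243, 95).
After α: (239, 93).
After β⁻: (239, 94).
After α: (235, 92).
After α: (231, 90).
Z = 90 is thorium.

Th-231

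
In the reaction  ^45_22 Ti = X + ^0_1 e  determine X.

Conserve mass number: 45 = A + 0, so A = 45.
Conserve atomic number: 22 = Z + 1, so Z = 21.
Z = 21 is scandium, so the species is ^45_21 Sc.

Sc-45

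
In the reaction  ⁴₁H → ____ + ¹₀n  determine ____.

Conserve mass number: 4 = A + 1, so A = 3.
Conserve atomic number: 1 = Z + 0, so Z = 1.
A = 3 and Z = 1 is ³₁H — a triton.

H-3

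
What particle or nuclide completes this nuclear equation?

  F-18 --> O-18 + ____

Conserve mass number: 18 = 18 + A, so A = 0.
Conserve atomic number: 9 = 8 + Z, so Z = 1.
A = 0 and Z = 1 is e⁺ — a positron.

positron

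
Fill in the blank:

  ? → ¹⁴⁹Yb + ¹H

Conserve mass number: A = 149 + 1, so A = 150.
Conserve atomic number: Z = 70 + 1, so Z = 71.
Z = 71 is lutetium, so the species is ¹⁵⁰Lu.

Lu-150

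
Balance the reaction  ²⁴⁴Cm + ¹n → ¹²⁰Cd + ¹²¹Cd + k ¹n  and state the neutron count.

Conserve mass number: 245 = 120 + 121 + k, so k = 245 − 241 = 4.
Check atomic number: 96 = 48 + 48 + 0 = 96. ✓

4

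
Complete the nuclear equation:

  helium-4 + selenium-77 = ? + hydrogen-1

Br-80

Conserve mass number: 4 + 77 = A + 1, so A = 80.
Conserve atomic number: 2 + 34 = Z + 1, so Z = 35.
Z = 35 is bromine, so the species is bromine-80.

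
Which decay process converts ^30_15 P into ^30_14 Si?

beta-plus decay or electron capture

ΔA = 30 − 30 = 0; ΔZ = 14 − 15 = -1.
A is unchanged and Z drops by 1 — a proton has become a neutron (β⁺ emission or electron capture).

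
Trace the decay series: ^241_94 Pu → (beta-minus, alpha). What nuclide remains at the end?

Start: (A, Z) = (241, 94).
After β⁻: (241, 95).
After α: (237, 93).
Z = 93 is neptunium.

Np-237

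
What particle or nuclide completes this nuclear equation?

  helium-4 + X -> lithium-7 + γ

Conserve mass number: 4 + A = 7 + 0, so A = 3.
Conserve atomic number: 2 + Z = 3 + 0, so Z = 1.
A = 3 and Z = 1 is hydrogen-3 — a triton.

triton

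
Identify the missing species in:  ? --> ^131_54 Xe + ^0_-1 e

Conserve mass number: A = 131 + 0, so A = 131.
Conserve atomic number: Z = 54 − 1, so Z = 53.
Z = 53 is iodine, so the species is ^131_53 I.

I-131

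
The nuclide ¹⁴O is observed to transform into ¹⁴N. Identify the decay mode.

beta-plus decay or electron capture

ΔA = 14 − 14 = 0; ΔZ = 7 − 8 = -1.
A is unchanged and Z drops by 1 — a proton has become a neutron (β⁺ emission or electron capture).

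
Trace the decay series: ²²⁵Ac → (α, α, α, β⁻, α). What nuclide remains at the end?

Pb-209

Start: (A, Z) = (225, 89).
After α: (221, 87).
After α: (217, 85).
After α: (213, 83).
After β⁻: (213, 84).
After α: (209, 82).
Z = 82 is lead.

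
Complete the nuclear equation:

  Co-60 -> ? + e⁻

Ni-60

Conserve mass number: 60 = A + 0, so A = 60.
Conserve atomic number: 27 = Z − 1, so Z = 28.
Z = 28 is nickel, so the species is Ni-60.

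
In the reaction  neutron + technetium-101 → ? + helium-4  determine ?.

Nb-98

Conserve mass number: 1 + 101 = A + 4, so A = 98.
Conserve atomic number: 0 + 43 = Z + 2, so Z = 41.
Z = 41 is niobium, so the species is niobium-98.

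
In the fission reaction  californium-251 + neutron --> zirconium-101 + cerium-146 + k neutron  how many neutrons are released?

5

Conserve mass number: 252 = 101 + 146 + k, so k = 252 − 247 = 5.
Check atomic number: 98 = 40 + 58 + 0 = 98. ✓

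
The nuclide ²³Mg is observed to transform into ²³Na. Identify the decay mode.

beta-plus decay or electron capture

ΔA = 23 − 23 = 0; ΔZ = 11 − 12 = -1.
A is unchanged and Z drops by 1 — a proton has become a neutron (β⁺ emission or electron capture).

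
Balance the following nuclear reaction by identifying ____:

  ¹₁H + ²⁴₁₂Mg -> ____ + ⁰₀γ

Conserve mass number: 1 + 24 = A + 0, so A = 25.
Conserve atomic number: 1 + 12 = Z + 0, so Z = 13.
Z = 13 is aluminium, so the species is ²⁵₁₃Al.

Al-25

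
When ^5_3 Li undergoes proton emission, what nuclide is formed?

Proton emission: mass number changes by -1, atomic number by -1.
A: 5 − 1 = 4; Z: 3 − 1 = 2.
Z = 2 is helium, so the daughter is ^4_2 He.

He-4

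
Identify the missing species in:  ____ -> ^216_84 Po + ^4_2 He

Conserve mass number: A = 216 + 4, so A = 220.
Conserve atomic number: Z = 84 + 2, so Z = 86.
Z = 86 is radon, so the species is ^220_86 Rn.

Rn-220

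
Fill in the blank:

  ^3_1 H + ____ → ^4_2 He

Conserve mass number: 3 + A = 4, so A = 1.
Conserve atomic number: 1 + Z = 2, so Z = 1.
A = 1 and Z = 1 is ^1_1 H — a proton.

proton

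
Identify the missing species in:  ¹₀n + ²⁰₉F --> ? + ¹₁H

O-20

Conserve mass number: 1 + 20 = A + 1, so A = 20.
Conserve atomic number: 0 + 9 = Z + 1, so Z = 8.
Z = 8 is oxygen, so the species is ²⁰₈O.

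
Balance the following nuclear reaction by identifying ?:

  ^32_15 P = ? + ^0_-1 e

S-32

Conserve mass number: 32 = A + 0, so A = 32.
Conserve atomic number: 15 = Z − 1, so Z = 16.
Z = 16 is sulfur, so the species is ^32_16 S.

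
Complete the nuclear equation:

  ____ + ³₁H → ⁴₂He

Conserve mass number: A + 3 = 4, so A = 1.
Conserve atomic number: Z + 1 = 2, so Z = 1.
A = 1 and Z = 1 is ¹₁H — a proton.

proton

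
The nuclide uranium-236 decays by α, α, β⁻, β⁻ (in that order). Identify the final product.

Th-228

Start: (A, Z) = (236, 92).
After α: (232, 90).
After α: (228, 88).
After β⁻: (228, 89).
After β⁻: (228, 90).
Z = 90 is thorium.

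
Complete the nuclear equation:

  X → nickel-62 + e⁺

Conserve mass number: A = 62 + 0, so A = 62.
Conserve atomic number: Z = 28 + 1, so Z = 29.
Z = 29 is copper, so the species is copper-62.

Cu-62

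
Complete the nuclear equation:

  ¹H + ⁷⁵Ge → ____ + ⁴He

Ga-72

Conserve mass number: 1 + 75 = A + 4, so A = 72.
Conserve atomic number: 1 + 32 = Z + 2, so Z = 31.
Z = 31 is gallium, so the species is ⁷²Ga.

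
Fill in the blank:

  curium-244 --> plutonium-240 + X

Conserve mass number: 244 = 240 + A, so A = 4.
Conserve atomic number: 96 = 94 + Z, so Z = 2.
A = 4 and Z = 2 is helium-4 — an alpha particle.

alpha particle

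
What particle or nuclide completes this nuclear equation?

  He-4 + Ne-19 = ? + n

Mg-22

Conserve mass number: 4 + 19 = A + 1, so A = 22.
Conserve atomic number: 2 + 10 = Z + 0, so Z = 12.
Z = 12 is magnesium, so the species is Mg-22.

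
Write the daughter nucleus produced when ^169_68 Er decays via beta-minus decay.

Tm-169

Beta-minus decay: mass number changes by +0, atomic number by +1.
A: 169 = 169; Z: 68 + 1 = 69.
Z = 69 is thulium, so the daughter is ^169_69 Tm.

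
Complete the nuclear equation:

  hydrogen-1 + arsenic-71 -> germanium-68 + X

alpha particle

Conserve mass number: 1 + 71 = 68 + A, so A = 4.
Conserve atomic number: 1 + 33 = 32 + Z, so Z = 2.
A = 4 and Z = 2 is helium-4 — an alpha particle.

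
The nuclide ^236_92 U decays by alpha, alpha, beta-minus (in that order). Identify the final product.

Ac-228

Start: (A, Z) = (236, 92).
After α: (232, 90).
After α: (228, 88).
After β⁻: (228, 89).
Z = 89 is actinium.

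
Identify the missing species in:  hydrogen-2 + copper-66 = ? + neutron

Conserve mass number: 2 + 66 = A + 1, so A = 67.
Conserve atomic number: 1 + 29 = Z + 0, so Z = 30.
Z = 30 is zinc, so the species is zinc-67.

Zn-67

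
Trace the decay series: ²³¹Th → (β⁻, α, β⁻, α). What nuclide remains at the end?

Ra-223

Start: (A, Z) = (231, 90).
After β⁻: (231, 91).
After α: (227, 89).
After β⁻: (227, 90).
After α: (223, 88).
Z = 88 is radium.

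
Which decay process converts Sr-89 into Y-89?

beta-minus decay

ΔA = 89 − 89 = 0; ΔZ = 39 − 38 = +1.
A is unchanged and Z rises by 1 — a neutron has become a proton (β⁻ decay).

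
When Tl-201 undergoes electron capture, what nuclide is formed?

Hg-201

Electron capture: mass number changes by +0, atomic number by -1.
A: 201 = 201; Z: 81 − 1 = 80.
Z = 80 is mercury, so the daughter is Hg-201.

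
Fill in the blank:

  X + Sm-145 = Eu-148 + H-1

Conserve mass number: A + 145 = 148 + 1, so A = 4.
Conserve atomic number: Z + 62 = 63 + 1, so Z = 2.
A = 4 and Z = 2 is He-4 — an alpha particle.

alpha particle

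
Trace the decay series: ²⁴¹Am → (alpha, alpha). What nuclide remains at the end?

Start: (A, Z) = (241, 95).
After α: (237, 93).
After α: (233, 91).
Z = 91 is protactinium.

Pa-233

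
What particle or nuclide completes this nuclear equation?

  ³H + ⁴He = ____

Li-7

Conserve mass number: 3 + 4 = A, so A = 7.
Conserve atomic number: 1 + 2 = Z, so Z = 3.
Z = 3 is lithium, so the species is ⁷Li.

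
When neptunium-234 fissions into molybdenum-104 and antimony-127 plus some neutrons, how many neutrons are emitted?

3

Conserve mass number: 234 = 104 + 127 + k, so k = 234 − 231 = 3.
Check atomic number: 93 = 42 + 51 + 0 = 93. ✓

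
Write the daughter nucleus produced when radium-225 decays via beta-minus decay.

Beta-minus decay: mass number changes by +0, atomic number by +1.
A: 225 = 225; Z: 88 + 1 = 89.
Z = 89 is actinium, so the daughter is actinium-225.

Ac-225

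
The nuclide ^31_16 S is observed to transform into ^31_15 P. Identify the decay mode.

beta-plus decay or electron capture

ΔA = 31 − 31 = 0; ΔZ = 15 − 16 = -1.
A is unchanged and Z drops by 1 — a proton has become a neutron (β⁺ emission or electron capture).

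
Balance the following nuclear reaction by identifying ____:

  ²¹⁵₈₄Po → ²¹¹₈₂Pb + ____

alpha particle

Conserve mass number: 215 = 211 + A, so A = 4.
Conserve atomic number: 84 = 82 + Z, so Z = 2.
A = 4 and Z = 2 is ⁴₂He — an alpha particle.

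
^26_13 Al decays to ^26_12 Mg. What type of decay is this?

beta-plus decay or electron capture

ΔA = 26 − 26 = 0; ΔZ = 12 − 13 = -1.
A is unchanged and Z drops by 1 — a proton has become a neutron (β⁺ emission or electron capture).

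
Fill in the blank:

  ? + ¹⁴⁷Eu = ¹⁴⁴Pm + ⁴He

neutron

Conserve mass number: A + 147 = 144 + 4, so A = 1.
Conserve atomic number: Z + 63 = 61 + 2, so Z = 0.
A = 1 and Z = 0 is ¹n — a neutron.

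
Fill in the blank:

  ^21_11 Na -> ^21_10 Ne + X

positron

Conserve mass number: 21 = 21 + A, so A = 0.
Conserve atomic number: 11 = 10 + Z, so Z = 1.
A = 0 and Z = 1 is ^0_1 e — a positron.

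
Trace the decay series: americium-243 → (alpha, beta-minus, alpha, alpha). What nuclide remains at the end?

Start: (A, Z) = (243, 95).
After α: (239, 93).
After β⁻: (239, 94).
After α: (235, 92).
After α: (231, 90).
Z = 90 is thorium.

Th-231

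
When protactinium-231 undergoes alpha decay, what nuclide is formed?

Ac-227

Alpha decay: mass number changes by -4, atomic number by -2.
A: 231 − 4 = 227; Z: 91 − 2 = 89.
Z = 89 is actinium, so the daughter is actinium-227.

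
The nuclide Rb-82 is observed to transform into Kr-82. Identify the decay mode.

ΔA = 82 − 82 = 0; ΔZ = 36 − 37 = -1.
A is unchanged and Z drops by 1 — a proton has become a neutron (β⁺ emission or electron capture).

beta-plus decay or electron capture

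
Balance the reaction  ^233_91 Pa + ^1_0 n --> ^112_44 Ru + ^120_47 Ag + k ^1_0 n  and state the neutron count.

Conserve mass number: 234 = 112 + 120 + k, so k = 234 − 232 = 2.
Check atomic number: 91 = 44 + 47 + 0 = 91. ✓

2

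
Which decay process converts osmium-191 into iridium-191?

ΔA = 191 − 191 = 0; ΔZ = 77 − 76 = +1.
A is unchanged and Z rises by 1 — a neutron has become a proton (β⁻ decay).

beta-minus decay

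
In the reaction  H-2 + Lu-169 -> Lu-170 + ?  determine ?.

proton

Conserve mass number: 2 + 169 = 170 + A, so A = 1.
Conserve atomic number: 1 + 71 = 71 + Z, so Z = 1.
A = 1 and Z = 1 is H-1 — a proton.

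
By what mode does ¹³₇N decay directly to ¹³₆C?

ΔA = 13 − 13 = 0; ΔZ = 6 − 7 = -1.
A is unchanged and Z drops by 1 — a proton has become a neutron (β⁺ emission or electron capture).

beta-plus decay or electron capture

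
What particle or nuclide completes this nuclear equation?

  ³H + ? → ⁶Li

Conserve mass number: 3 + A = 6, so A = 3.
Conserve atomic number: 1 + Z = 3, so Z = 2.
Z = 2 is helium, so the species is ³He.

He-3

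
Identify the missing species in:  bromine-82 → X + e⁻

Kr-82

Conserve mass number: 82 = A + 0, so A = 82.
Conserve atomic number: 35 = Z − 1, so Z = 36.
Z = 36 is krypton, so the species is krypton-82.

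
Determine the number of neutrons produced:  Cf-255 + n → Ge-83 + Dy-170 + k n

Conserve mass number: 256 = 83 + 170 + k, so k = 256 − 253 = 3.
Check atomic number: 98 = 32 + 66 + 0 = 98. ✓

3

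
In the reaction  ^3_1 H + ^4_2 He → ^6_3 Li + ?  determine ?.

Conserve mass number: 3 + 4 = 6 + A, so A = 1.
Conserve atomic number: 1 + 2 = 3 + Z, so Z = 0.
A = 1 and Z = 0 is ^1_0 n — a neutron.

neutron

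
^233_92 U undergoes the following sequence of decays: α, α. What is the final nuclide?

Start: (A, Z) = (233, 92).
After α: (229, 90).
After α: (225, 88).
Z = 88 is radium.

Ra-225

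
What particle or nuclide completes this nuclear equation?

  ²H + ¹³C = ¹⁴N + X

Conserve mass number: 2 + 13 = 14 + A, so A = 1.
Conserve atomic number: 1 + 6 = 7 + Z, so Z = 0.
A = 1 and Z = 0 is ¹n — a neutron.

neutron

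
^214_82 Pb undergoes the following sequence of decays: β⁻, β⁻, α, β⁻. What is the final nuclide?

Start: (A, Z) = (214, 82).
After β⁻: (214, 83).
After β⁻: (214, 84).
After α: (210, 82).
After β⁻: (210, 83).
Z = 83 is bismuth.

Bi-210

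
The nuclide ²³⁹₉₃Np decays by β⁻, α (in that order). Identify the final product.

Start: (A, Z) = (239, 93).
After β⁻: (239, 94).
After α: (235, 92).
Z = 92 is uranium.

U-235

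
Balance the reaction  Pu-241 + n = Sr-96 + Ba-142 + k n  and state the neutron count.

Conserve mass number: 242 = 96 + 142 + k, so k = 242 − 238 = 4.
Check atomic number: 94 = 38 + 56 + 0 = 94. ✓

4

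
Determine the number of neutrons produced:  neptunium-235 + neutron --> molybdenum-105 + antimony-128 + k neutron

3

Conserve mass number: 236 = 105 + 128 + k, so k = 236 − 233 = 3.
Check atomic number: 93 = 42 + 51 + 0 = 93. ✓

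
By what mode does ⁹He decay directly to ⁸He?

neutron emission

ΔA = 8 − 9 = -1; ΔZ = 2 − 2 = +0.
A drops by 1 with Z unchanged — a neutron was emitted.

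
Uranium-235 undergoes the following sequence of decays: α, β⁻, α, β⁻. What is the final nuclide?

Th-227

Start: (A, Z) = (235, 92).
After α: (231, 90).
After β⁻: (231, 91).
After α: (227, 89).
After β⁻: (227, 90).
Z = 90 is thorium.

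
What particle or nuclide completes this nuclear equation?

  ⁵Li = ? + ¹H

Conserve mass number: 5 = A + 1, so A = 4.
Conserve atomic number: 3 = Z + 1, so Z = 2.
A = 4 and Z = 2 is ⁴He — an alpha particle.

He-4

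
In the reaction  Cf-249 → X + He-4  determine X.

Cm-245

Conserve mass number: 249 = A + 4, so A = 245.
Conserve atomic number: 98 = Z + 2, so Z = 96.
Z = 96 is curium, so the species is Cm-245.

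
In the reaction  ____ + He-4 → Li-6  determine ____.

deuteron

Conserve mass number: A + 4 = 6, so A = 2.
Conserve atomic number: Z + 2 = 3, so Z = 1.
A = 2 and Z = 1 is H-2 — a deuteron.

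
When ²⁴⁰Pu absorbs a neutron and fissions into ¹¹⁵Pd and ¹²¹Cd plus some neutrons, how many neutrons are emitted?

Conserve mass number: 241 = 115 + 121 + k, so k = 241 − 236 = 5.
Check atomic number: 94 = 46 + 48 + 0 = 94. ✓

5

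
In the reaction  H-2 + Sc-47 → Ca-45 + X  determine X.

alpha particle

Conserve mass number: 2 + 47 = 45 + A, so A = 4.
Conserve atomic number: 1 + 21 = 20 + Z, so Z = 2.
A = 4 and Z = 2 is He-4 — an alpha particle.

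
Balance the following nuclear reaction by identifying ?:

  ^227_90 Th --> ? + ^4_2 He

Ra-223

Conserve mass number: 227 = A + 4, so A = 223.
Conserve atomic number: 90 = Z + 2, so Z = 88.
Z = 88 is radium, so the species is ^223_88 Ra.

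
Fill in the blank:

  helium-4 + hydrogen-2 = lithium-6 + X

Conserve mass number: 4 + 2 = 6 + A, so A = 0.
Conserve atomic number: 2 + 1 = 3 + Z, so Z = 0.
A = 0 and Z = 0 is γ — a gamma ray.

gamma ray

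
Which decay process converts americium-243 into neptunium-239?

alpha decay

ΔA = 239 − 243 = -4; ΔZ = 93 − 95 = -2.
A drops by 4 and Z drops by 2 — the signature of alpha emission.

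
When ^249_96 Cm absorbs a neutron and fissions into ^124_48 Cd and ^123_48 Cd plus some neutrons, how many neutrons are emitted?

3

Conserve mass number: 250 = 124 + 123 + k, so k = 250 − 247 = 3.
Check atomic number: 96 = 48 + 48 + 0 = 96. ✓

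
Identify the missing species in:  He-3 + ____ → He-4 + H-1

deuteron

Conserve mass number: 3 + A = 4 + 1, so A = 2.
Conserve atomic number: 2 + Z = 2 + 1, so Z = 1.
A = 2 and Z = 1 is H-2 — a deuteron.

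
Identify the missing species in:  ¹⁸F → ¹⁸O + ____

Conserve mass number: 18 = 18 + A, so A = 0.
Conserve atomic number: 9 = 8 + Z, so Z = 1.
A = 0 and Z = 1 is e⁺ — a positron.

positron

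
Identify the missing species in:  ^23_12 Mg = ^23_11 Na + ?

Conserve mass number: 23 = 23 + A, so A = 0.
Conserve atomic number: 12 = 11 + Z, so Z = 1.
A = 0 and Z = 1 is ^0_1 e — a positron.

positron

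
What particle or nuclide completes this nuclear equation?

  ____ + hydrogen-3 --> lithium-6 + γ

He-3

Conserve mass number: A + 3 = 6 + 0, so A = 3.
Conserve atomic number: Z + 1 = 3 + 0, so Z = 2.
Z = 2 is helium, so the species is helium-3.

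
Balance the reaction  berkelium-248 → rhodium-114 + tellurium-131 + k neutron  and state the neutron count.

Conserve mass number: 248 = 114 + 131 + k, so k = 248 − 245 = 3.
Check atomic number: 97 = 45 + 52 + 0 = 97. ✓

3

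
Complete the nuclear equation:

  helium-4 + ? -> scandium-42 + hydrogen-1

Ca-39

Conserve mass number: 4 + A = 42 + 1, so A = 39.
Conserve atomic number: 2 + Z = 21 + 1, so Z = 20.
Z = 20 is calcium, so the species is calcium-39.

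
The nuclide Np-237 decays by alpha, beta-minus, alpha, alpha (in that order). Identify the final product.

Ra-225

Start: (A, Z) = (237, 93).
After α: (233, 91).
After β⁻: (233, 92).
After α: (229, 90).
After α: (225, 88).
Z = 88 is radium.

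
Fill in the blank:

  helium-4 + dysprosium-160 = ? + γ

Conserve mass number: 4 + 160 = A + 0, so A = 164.
Conserve atomic number: 2 + 66 = Z + 0, so Z = 68.
Z = 68 is erbium, so the species is erbium-164.

Er-164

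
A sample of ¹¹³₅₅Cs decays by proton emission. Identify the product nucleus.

Xe-112

Proton emission: mass number changes by -1, atomic number by -1.
A: 113 − 1 = 112; Z: 55 − 1 = 54.
Z = 54 is xenon, so the daughter is ¹¹²₅₄Xe.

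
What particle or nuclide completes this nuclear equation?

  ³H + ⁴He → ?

Li-7

Conserve mass number: 3 + 4 = A, so A = 7.
Conserve atomic number: 1 + 2 = Z, so Z = 3.
Z = 3 is lithium, so the species is ⁷Li.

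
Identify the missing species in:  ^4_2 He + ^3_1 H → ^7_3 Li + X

Conserve mass number: 4 + 3 = 7 + A, so A = 0.
Conserve atomic number: 2 + 1 = 3 + Z, so Z = 0.
A = 0 and Z = 0 is ^0_0 γ — a gamma ray.

gamma ray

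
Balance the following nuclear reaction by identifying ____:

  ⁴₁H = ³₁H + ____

Conserve mass number: 4 = 3 + A, so A = 1.
Conserve atomic number: 1 = 1 + Z, so Z = 0.
A = 1 and Z = 0 is ¹₀n — a neutron.

neutron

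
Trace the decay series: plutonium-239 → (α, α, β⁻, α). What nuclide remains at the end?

Start: (A, Z) = (239, 94).
After α: (235, 92).
After α: (231, 90).
After β⁻: (231, 91).
After α: (227, 89).
Z = 89 is actinium.

Ac-227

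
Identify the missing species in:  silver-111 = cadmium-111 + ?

beta-minus particle

Conserve mass number: 111 = 111 + A, so A = 0.
Conserve atomic number: 47 = 48 + Z, so Z = -1.
A = 0 and Z = -1 is e⁻ — a beta-minus particle.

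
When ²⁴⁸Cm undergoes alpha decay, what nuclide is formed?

Alpha decay: mass number changes by -4, atomic number by -2.
A: 248 − 4 = 244; Z: 96 − 2 = 94.
Z = 94 is plutonium, so the daughter is ²⁴⁴Pu.

Pu-244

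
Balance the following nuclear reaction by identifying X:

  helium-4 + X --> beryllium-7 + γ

Conserve mass number: 4 + A = 7 + 0, so A = 3.
Conserve atomic number: 2 + Z = 4 + 0, so Z = 2.
Z = 2 is helium, so the species is helium-3.

He-3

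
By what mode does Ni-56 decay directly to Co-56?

beta-plus decay or electron capture

ΔA = 56 − 56 = 0; ΔZ = 27 − 28 = -1.
A is unchanged and Z drops by 1 — a proton has become a neutron (β⁺ emission or electron capture).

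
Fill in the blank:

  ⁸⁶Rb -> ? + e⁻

Conserve mass number: 86 = A + 0, so A = 86.
Conserve atomic number: 37 = Z − 1, so Z = 38.
Z = 38 is strontium, so the species is ⁸⁶Sr.

Sr-86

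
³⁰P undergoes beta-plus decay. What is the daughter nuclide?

Si-30

Beta-plus decay: mass number changes by +0, atomic number by -1.
A: 30 = 30; Z: 15 − 1 = 14.
Z = 14 is silicon, so the daughter is ³⁰Si.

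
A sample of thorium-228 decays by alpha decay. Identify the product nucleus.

Ra-224

Alpha decay: mass number changes by -4, atomic number by -2.
A: 228 − 4 = 224; Z: 90 − 2 = 88.
Z = 88 is radium, so the daughter is radium-224.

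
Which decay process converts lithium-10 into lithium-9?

ΔA = 9 − 10 = -1; ΔZ = 3 − 3 = +0.
A drops by 1 with Z unchanged — a neutron was emitted.

neutron emission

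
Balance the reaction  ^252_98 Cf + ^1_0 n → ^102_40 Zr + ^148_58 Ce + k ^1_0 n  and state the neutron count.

Conserve mass number: 253 = 102 + 148 + k, so k = 253 − 250 = 3.
Check atomic number: 98 = 40 + 58 + 0 = 98. ✓

3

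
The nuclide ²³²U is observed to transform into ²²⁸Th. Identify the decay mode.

alpha decay

ΔA = 228 − 232 = -4; ΔZ = 90 − 92 = -2.
A drops by 4 and Z drops by 2 — the signature of alpha emission.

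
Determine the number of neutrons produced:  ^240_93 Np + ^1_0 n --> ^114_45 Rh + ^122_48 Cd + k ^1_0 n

5

Conserve mass number: 241 = 114 + 122 + k, so k = 241 − 236 = 5.
Check atomic number: 93 = 45 + 48 + 0 = 93. ✓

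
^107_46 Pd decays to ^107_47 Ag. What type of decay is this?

beta-minus decay

ΔA = 107 − 107 = 0; ΔZ = 47 − 46 = +1.
A is unchanged and Z rises by 1 — a neutron has become a proton (β⁻ decay).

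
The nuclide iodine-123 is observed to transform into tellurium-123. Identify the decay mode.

beta-plus decay or electron capture

ΔA = 123 − 123 = 0; ΔZ = 52 − 53 = -1.
A is unchanged and Z drops by 1 — a proton has become a neutron (β⁺ emission or electron capture).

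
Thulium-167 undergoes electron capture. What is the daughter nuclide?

Er-167

Electron capture: mass number changes by +0, atomic number by -1.
A: 167 = 167; Z: 69 − 1 = 68.
Z = 68 is erbium, so the daughter is erbium-167.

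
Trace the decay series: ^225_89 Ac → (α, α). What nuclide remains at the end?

At-217

Start: (A, Z) = (225, 89).
After α: (221, 87).
After α: (217, 85).
Z = 85 is astatine.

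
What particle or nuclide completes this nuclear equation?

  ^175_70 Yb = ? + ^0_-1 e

Lu-175

Conserve mass number: 175 = A + 0, so A = 175.
Conserve atomic number: 70 = Z − 1, so Z = 71.
Z = 71 is lutetium, so the species is ^175_71 Lu.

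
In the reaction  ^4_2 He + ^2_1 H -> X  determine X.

Li-6

Conserve mass number: 4 + 2 = A, so A = 6.
Conserve atomic number: 2 + 1 = Z, so Z = 3.
Z = 3 is lithium, so the species is ^6_3 Li.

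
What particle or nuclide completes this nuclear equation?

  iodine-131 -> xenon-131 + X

beta-minus particle

Conserve mass number: 131 = 131 + A, so A = 0.
Conserve atomic number: 53 = 54 + Z, so Z = -1.
A = 0 and Z = -1 is e⁻ — a beta-minus particle.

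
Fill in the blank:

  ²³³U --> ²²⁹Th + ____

alpha particle

Conserve mass number: 233 = 229 + A, so A = 4.
Conserve atomic number: 92 = 90 + Z, so Z = 2.
A = 4 and Z = 2 is ⁴He — an alpha particle.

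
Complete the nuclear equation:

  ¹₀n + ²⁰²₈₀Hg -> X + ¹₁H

Conserve mass number: 1 + 202 = A + 1, so A = 202.
Conserve atomic number: 0 + 80 = Z + 1, so Z = 79.
Z = 79 is gold, so the species is ²⁰²₇₉Au.

Au-202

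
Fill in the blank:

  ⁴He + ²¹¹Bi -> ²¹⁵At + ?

Conserve mass number: 4 + 211 = 215 + A, so A = 0.
Conserve atomic number: 2 + 83 = 85 + Z, so Z = 0.
A = 0 and Z = 0 is γ — a gamma ray.

gamma ray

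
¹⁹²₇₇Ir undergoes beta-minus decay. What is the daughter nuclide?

Pt-192

Beta-minus decay: mass number changes by +0, atomic number by +1.
A: 192 = 192; Z: 77 + 1 = 78.
Z = 78 is platinum, so the daughter is ¹⁹²₇₈Pt.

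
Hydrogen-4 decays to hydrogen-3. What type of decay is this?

neutron emission

ΔA = 3 − 4 = -1; ΔZ = 1 − 1 = +0.
A drops by 1 with Z unchanged — a neutron was emitted.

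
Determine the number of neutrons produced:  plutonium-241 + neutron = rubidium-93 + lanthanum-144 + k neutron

5

Conserve mass number: 242 = 93 + 144 + k, so k = 242 − 237 = 5.
Check atomic number: 94 = 37 + 57 + 0 = 94. ✓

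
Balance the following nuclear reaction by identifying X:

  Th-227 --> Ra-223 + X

alpha particle

Conserve mass number: 227 = 223 + A, so A = 4.
Conserve atomic number: 90 = 88 + Z, so Z = 2.
A = 4 and Z = 2 is He-4 — an alpha particle.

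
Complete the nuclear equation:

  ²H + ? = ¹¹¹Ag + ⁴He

Cd-113

Conserve mass number: 2 + A = 111 + 4, so A = 113.
Conserve atomic number: 1 + Z = 47 + 2, so Z = 48.
Z = 48 is cadmium, so the species is ¹¹³Cd.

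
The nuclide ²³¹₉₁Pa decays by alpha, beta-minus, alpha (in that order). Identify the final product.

Start: (A, Z) = (231, 91).
After α: (227, 89).
After β⁻: (227, 90).
After α: (223, 88).
Z = 88 is radium.

Ra-223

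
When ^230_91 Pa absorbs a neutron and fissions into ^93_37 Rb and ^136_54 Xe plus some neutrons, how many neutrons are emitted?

Conserve mass number: 231 = 93 + 136 + k, so k = 231 − 229 = 2.
Check atomic number: 91 = 37 + 54 + 0 = 91. ✓

2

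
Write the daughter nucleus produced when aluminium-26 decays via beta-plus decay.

Mg-26

Beta-plus decay: mass number changes by +0, atomic number by -1.
A: 26 = 26; Z: 13 − 1 = 12.
Z = 12 is magnesium, so the daughter is magnesium-26.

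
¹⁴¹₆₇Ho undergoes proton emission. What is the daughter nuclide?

Proton emission: mass number changes by -1, atomic number by -1.
A: 141 − 1 = 140; Z: 67 − 1 = 66.
Z = 66 is dysprosium, so the daughter is ¹⁴⁰₆₆Dy.

Dy-140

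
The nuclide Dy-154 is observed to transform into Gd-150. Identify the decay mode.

ΔA = 150 − 154 = -4; ΔZ = 64 − 66 = -2.
A drops by 4 and Z drops by 2 — the signature of alpha emission.

alpha decay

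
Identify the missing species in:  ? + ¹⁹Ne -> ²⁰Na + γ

proton

Conserve mass number: A + 19 = 20 + 0, so A = 1.
Conserve atomic number: Z + 10 = 11 + 0, so Z = 1.
A = 1 and Z = 1 is ¹H — a proton.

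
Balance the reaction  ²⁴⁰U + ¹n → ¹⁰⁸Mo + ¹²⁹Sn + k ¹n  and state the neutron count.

Conserve mass number: 241 = 108 + 129 + k, so k = 241 − 237 = 4.
Check atomic number: 92 = 42 + 50 + 0 = 92. ✓

4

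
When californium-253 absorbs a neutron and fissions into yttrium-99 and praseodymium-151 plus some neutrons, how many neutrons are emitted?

4

Conserve mass number: 254 = 99 + 151 + k, so k = 254 − 250 = 4.
Check atomic number: 98 = 39 + 59 + 0 = 98. ✓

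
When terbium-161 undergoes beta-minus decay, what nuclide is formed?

Beta-minus decay: mass number changes by +0, atomic number by +1.
A: 161 = 161; Z: 65 + 1 = 66.
Z = 66 is dysprosium, so the daughter is dysprosium-161.

Dy-161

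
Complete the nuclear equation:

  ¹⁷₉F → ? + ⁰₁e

O-17

Conserve mass number: 17 = A + 0, so A = 17.
Conserve atomic number: 9 = Z + 1, so Z = 8.
Z = 8 is oxygen, so the species is ¹⁷₈O.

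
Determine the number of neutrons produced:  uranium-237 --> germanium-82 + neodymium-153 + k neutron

Conserve mass number: 237 = 82 + 153 + k, so k = 237 − 235 = 2.
Check atomic number: 92 = 32 + 60 + 0 = 92. ✓

2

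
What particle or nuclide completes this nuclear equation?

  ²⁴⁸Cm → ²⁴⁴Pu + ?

alpha particle

Conserve mass number: 248 = 244 + A, so A = 4.
Conserve atomic number: 96 = 94 + Z, so Z = 2.
A = 4 and Z = 2 is ⁴He — an alpha particle.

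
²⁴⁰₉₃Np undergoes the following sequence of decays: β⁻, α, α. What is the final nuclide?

Start: (A, Z) = (240, 93).
After β⁻: (240, 94).
After α: (236, 92).
After α: (232, 90).
Z = 90 is thorium.

Th-232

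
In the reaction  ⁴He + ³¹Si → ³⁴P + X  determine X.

Conserve mass number: 4 + 31 = 34 + A, so A = 1.
Conserve atomic number: 2 + 14 = 15 + Z, so Z = 1.
A = 1 and Z = 1 is ¹H — a proton.

proton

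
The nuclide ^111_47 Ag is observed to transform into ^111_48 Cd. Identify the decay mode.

ΔA = 111 − 111 = 0; ΔZ = 48 − 47 = +1.
A is unchanged and Z rises by 1 — a neutron has become a proton (β⁻ decay).

beta-minus decay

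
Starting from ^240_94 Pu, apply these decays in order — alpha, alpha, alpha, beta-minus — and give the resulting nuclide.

Ac-228

Start: (A, Z) = (240, 94).
After α: (236, 92).
After α: (232, 90).
After α: (228, 88).
After β⁻: (228, 89).
Z = 89 is actinium.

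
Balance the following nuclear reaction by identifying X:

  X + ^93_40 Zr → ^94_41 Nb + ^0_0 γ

proton

Conserve mass number: A + 93 = 94 + 0, so A = 1.
Conserve atomic number: Z + 40 = 41 + 0, so Z = 1.
A = 1 and Z = 1 is ^1_1 H — a proton.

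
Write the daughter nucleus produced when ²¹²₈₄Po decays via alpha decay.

Alpha decay: mass number changes by -4, atomic number by -2.
A: 212 − 4 = 208; Z: 84 − 2 = 82.
Z = 82 is lead, so the daughter is ²⁰⁸₈₂Pb.

Pb-208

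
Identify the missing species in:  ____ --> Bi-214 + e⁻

Conserve mass number: A = 214 + 0, so A = 214.
Conserve atomic number: Z = 83 − 1, so Z = 82.
Z = 82 is lead, so the species is Pb-214.

Pb-214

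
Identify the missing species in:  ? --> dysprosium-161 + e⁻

Tb-161

Conserve mass number: A = 161 + 0, so A = 161.
Conserve atomic number: Z = 66 − 1, so Z = 65.
Z = 65 is terbium, so the species is terbium-161.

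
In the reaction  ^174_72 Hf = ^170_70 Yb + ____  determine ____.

alpha particle

Conserve mass number: 174 = 170 + A, so A = 4.
Conserve atomic number: 72 = 70 + Z, so Z = 2.
A = 4 and Z = 2 is ^4_2 He — an alpha particle.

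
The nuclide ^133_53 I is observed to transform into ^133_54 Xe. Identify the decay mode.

ΔA = 133 − 133 = 0; ΔZ = 54 − 53 = +1.
A is unchanged and Z rises by 1 — a neutron has become a proton (β⁻ decay).

beta-minus decay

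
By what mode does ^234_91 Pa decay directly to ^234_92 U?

beta-minus decay

ΔA = 234 − 234 = 0; ΔZ = 92 − 91 = +1.
A is unchanged and Z rises by 1 — a neutron has become a proton (β⁻ decay).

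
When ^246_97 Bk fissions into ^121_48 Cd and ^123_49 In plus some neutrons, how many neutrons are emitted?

Conserve mass number: 246 = 121 + 123 + k, so k = 246 − 244 = 2.
Check atomic number: 97 = 48 + 49 + 0 = 97. ✓

2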